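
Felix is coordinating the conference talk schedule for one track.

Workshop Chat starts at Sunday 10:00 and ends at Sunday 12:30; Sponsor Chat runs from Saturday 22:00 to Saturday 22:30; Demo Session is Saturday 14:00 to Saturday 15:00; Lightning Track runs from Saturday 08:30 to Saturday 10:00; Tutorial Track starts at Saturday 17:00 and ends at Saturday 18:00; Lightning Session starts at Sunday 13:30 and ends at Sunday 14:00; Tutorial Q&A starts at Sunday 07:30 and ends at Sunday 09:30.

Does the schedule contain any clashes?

Check each pair: they overlap iff neither finishes before the other starts.
Sorted by start: Lightning Track, Demo Session, Tutorial Track, Sponsor Chat, Tutorial Q&A, Workshop Chat, Lightning Session.
Demo Session starts after Lightning Track ends; Lightning Track is clear from here.
Tutorial Track starts after Demo Session ends; Demo Session is clear from here.
Sponsor Chat starts after Tutorial Track ends; Tutorial Track is clear from here.
Tutorial Q&A starts after Sponsor Chat ends; Sponsor Chat is clear from here.
Workshop Chat starts after Tutorial Q&A ends; Tutorial Q&A is clear from here.
Lightning Session starts after Workshop Chat ends.
Every pair is clear; the schedule has no overlaps.

No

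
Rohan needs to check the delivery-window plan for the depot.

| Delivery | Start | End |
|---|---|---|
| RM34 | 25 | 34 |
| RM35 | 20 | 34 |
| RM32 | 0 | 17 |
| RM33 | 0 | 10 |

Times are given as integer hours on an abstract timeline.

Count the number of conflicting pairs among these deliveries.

2

Check each pair: they overlap iff neither finishes before the other starts.
Sorted by start: RM32, RM33, RM35, RM34.
RM33 starts before RM32 ends → RM32 and RM33 overlap.
RM35 starts after RM32 ends — done with RM32.
RM35 starts after RM33 ends — done with RM33.
RM34 starts before RM35 ends → RM35 and RM34 overlap.
Overlapping pairs: RM32 & RM33, RM34 & RM35 — 2 in total.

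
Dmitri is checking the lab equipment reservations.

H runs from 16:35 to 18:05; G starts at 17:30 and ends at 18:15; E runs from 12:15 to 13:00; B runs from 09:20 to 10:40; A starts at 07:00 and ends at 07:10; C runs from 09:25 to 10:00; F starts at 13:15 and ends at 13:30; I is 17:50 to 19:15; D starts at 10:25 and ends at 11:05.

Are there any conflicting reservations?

Sorted by start: A, B, C, D, E, F, H, G, I.
B starts after A ends, so nothing later overlaps A either.
C starts before B ends → B and C overlap.
That's a conflict, so the schedule is not conflict-free.

Yes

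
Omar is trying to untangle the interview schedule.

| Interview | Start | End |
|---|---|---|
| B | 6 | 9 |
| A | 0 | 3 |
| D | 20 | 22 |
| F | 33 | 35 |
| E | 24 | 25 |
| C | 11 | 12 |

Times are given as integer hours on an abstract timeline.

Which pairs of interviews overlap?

none

Sorted by start: A, B, C, D, E, F.
B starts after A ends, so nothing later overlaps A either.
C starts after B ends, so nothing later overlaps B either.
D starts after C ends, so nothing later overlaps C either.
E starts after D ends, so nothing later overlaps D either.
F starts after E ends.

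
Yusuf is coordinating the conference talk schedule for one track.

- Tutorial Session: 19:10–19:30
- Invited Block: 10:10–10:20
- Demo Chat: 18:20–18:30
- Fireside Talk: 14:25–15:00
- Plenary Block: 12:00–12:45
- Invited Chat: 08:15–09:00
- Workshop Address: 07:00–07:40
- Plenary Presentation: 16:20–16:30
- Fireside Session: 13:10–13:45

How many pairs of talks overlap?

0

Two intervals overlap when each starts before the other ends.
Sorted by start: Workshop Address, Invited Chat, Invited Block, Plenary Block, Fireside Session, Fireside Talk, Plenary Presentation, Demo Chat, Tutorial Session.
Invited Chat starts after Workshop Address ends — done with Workshop Address.
Invited Block starts after Invited Chat ends — done with Invited Chat.
Plenary Block starts after Invited Block ends — done with Invited Block.
Fireside Session starts after Plenary Block ends — done with Plenary Block.
Fireside Talk starts after Fireside Session ends — done with Fireside Session.
Plenary Presentation starts after Fireside Talk ends — done with Fireside Talk.
Demo Chat starts after Plenary Presentation ends — done with Plenary Presentation.
Tutorial Session starts after Demo Chat ends.
No pair overlaps.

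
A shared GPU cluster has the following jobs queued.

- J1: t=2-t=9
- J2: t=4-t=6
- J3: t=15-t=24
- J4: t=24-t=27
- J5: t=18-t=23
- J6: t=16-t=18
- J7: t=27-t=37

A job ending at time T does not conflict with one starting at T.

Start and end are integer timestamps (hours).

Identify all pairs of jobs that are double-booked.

Two intervals overlap when each starts before the other ends.
Sorted by start: J1, J2, J3, J6, J5, J4, J7.
J2 starts before J1 ends → J1 and J2 overlap.
J3 starts after J1 ends; J1 is clear from here.
J3 starts after J2 ends; J2 is clear from here.
J6 starts before J3 ends → J3 and J6 overlap.
J5 starts before J3 ends → J3 and J5 overlap.
J4 starts exactly when J3 ends (back-to-back, no overlap); J3 is clear from here.
J5 starts exactly when J6 ends (back-to-back, no overlap); J6 is clear from here.
J4 starts after J5 ends; J5 is clear from here.
J7 starts exactly when J4 ends (back-to-back, no overlap).

J1 & J2, J3 & J5, J3 & J6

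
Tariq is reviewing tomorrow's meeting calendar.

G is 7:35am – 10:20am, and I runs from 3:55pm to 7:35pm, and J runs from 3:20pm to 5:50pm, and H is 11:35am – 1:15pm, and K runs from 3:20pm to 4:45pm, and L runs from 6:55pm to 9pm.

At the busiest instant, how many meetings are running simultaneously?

Sort all start/end points and keep a running count:
7:35am start G → 1
10:20am end G → 0
11:35am start H → 1
1:15pm end H → 0
3:20pm start J → 1
3:20pm start K → 2
3:55pm start I → 3
4:45pm end K → 2
5:50pm end J → 1
6:55pm start L → 2
7:35pm end I → 1
9pm end L → 0
Peak is 3, at 3:55pm (I, J, K).

3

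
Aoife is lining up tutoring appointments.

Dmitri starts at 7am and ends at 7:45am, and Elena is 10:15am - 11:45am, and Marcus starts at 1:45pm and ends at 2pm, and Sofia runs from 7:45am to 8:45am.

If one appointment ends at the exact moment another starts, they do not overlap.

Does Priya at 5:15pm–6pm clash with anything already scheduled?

No — it doesn't clash with anything

Dmitri: ends 7:45am at or before Priya starts 5:15pm → clear.
Sofia: ends 8:45am at or before Priya starts 5:15pm → clear.
Elena: ends 11:45am at or before Priya starts 5:15pm → clear.
Marcus: ends 2pm at or before Priya starts 5:15pm → clear.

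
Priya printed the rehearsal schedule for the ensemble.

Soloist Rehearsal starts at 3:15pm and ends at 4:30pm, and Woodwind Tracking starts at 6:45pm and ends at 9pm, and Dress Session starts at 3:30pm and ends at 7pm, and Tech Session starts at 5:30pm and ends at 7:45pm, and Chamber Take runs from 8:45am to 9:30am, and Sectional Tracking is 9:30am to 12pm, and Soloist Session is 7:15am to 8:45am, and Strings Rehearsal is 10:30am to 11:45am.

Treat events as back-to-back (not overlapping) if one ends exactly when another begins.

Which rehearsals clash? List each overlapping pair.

Sorted by start: Soloist Session, Chamber Take, Sectional Tracking, Strings Rehearsal, Soloist Rehearsal, Dress Session, Tech Session, Woodwind Tracking.
Chamber Take starts exactly when Soloist Session ends (back-to-back, no overlap), so Soloist Session has no further overlaps.
Sectional Tracking starts exactly when Chamber Take ends (back-to-back, no overlap), so Chamber Take has no further overlaps.
Strings Rehearsal starts before Sectional Tracking ends → Sectional Tracking and Strings Rehearsal overlap.
Soloist Rehearsal starts after Sectional Tracking ends, so Sectional Tracking has no further overlaps.
Soloist Rehearsal starts after Strings Rehearsal ends, so Strings Rehearsal has no further overlaps.
Dress Session starts before Soloist Rehearsal ends → Soloist Rehearsal and Dress Session overlap.
Tech Session starts after Soloist Rehearsal ends, so Soloist Rehearsal has no further overlaps.
Tech Session starts before Dress Session ends → Dress Session and Tech Session overlap.
Woodwind Tracking starts before Dress Session ends → Dress Session and Woodwind Tracking overlap.
Woodwind Tracking starts before Tech Session ends → Tech Session and Woodwind Tracking overlap.

Dress Session & Soloist Rehearsal, Dress Session & Tech Session, Dress Session & Woodwind Tracking, Sectional Tracking & Strings Rehearsal, Tech Session & Woodwind Tracking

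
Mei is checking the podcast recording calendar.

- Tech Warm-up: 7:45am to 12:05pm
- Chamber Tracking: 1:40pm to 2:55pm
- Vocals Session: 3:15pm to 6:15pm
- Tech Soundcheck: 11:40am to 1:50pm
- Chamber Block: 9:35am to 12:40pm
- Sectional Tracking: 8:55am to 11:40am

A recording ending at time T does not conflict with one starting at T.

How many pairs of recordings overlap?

Sorted by start: Tech Warm-up, Sectional Tracking, Chamber Block, Tech Soundcheck, Chamber Tracking, Vocals Session.
Sectional Tracking starts before Tech Warm-up ends → Tech Warm-up and Sectional Tracking overlap.
Chamber Block starts before Tech Warm-up ends → Tech Warm-up and Chamber Block overlap.
Tech Soundcheck starts before Tech Warm-up ends → Tech Warm-up and Tech Soundcheck overlap.
Chamber Tracking starts after Tech Warm-up ends; Tech Warm-up is clear from here.
Chamber Block starts before Sectional Tracking ends → Sectional Tracking and Chamber Block overlap.
Tech Soundcheck starts exactly when Sectional Tracking ends (back-to-back, no overlap); Sectional Tracking is clear from here.
Tech Soundcheck starts before Chamber Block ends → Chamber Block and Tech Soundcheck overlap.
Chamber Tracking starts after Chamber Block ends; Chamber Block is clear from here.
Chamber Tracking starts before Tech Soundcheck ends → Tech Soundcheck and Chamber Tracking overlap.
Vocals Session starts after Tech Soundcheck ends.
Vocals Session starts after Chamber Tracking ends.
Overlapping pairs: Chamber Block & Sectional Tracking, Chamber Block & Tech Soundcheck, Chamber Block & Tech Warm-up, Chamber Tracking & Tech Soundcheck, Sectional Tracking & Tech Warm-up, Tech Soundcheck & Tech Warm-up — 6 in total.

6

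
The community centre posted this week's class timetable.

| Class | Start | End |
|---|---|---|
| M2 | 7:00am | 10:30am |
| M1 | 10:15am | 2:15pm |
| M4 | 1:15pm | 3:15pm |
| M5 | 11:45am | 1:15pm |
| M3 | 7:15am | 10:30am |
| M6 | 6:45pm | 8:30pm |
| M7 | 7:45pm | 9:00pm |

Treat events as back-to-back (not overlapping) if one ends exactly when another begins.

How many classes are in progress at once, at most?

Walk through starts and ends in time order (an end at T is processed before a start at T):
7:00am start M2 → 1
7:15am start M3 → 2
10:15am start M1 → 3
10:30am end M2 → 2
10:30am end M3 → 1
11:45am start M5 → 2
1:15pm end M5 → 1
1:15pm start M4 → 2
2:15pm end M1 → 1
3:15pm end M4 → 0
6:45pm start M6 → 1
7:45pm start M7 → 2
8:30pm end M6 → 1
9:00pm end M7 → 0
Peak is 3, at 10:15am (M1, M2, M3).

3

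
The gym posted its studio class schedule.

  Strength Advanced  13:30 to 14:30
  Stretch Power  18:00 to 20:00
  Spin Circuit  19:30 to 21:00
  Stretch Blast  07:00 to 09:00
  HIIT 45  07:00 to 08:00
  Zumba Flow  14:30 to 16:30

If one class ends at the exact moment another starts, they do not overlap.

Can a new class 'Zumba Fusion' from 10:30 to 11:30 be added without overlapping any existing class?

Stretch Blast: ends 09:00 at or before Zumba Fusion starts 10:30 → clear.
HIIT 45: ends 08:00 at or before Zumba Fusion starts 10:30 → clear.
Strength Advanced: starts 13:30 at or after Zumba Fusion ends 11:30 → clear.
Zumba Flow: starts 14:30 at or after Zumba Fusion ends 11:30 → clear.
Stretch Power: starts 18:00 at or after Zumba Fusion ends 11:30 → clear.
Spin Circuit: starts 19:30 at or after Zumba Fusion ends 11:30 → clear.

Yes — the slot is free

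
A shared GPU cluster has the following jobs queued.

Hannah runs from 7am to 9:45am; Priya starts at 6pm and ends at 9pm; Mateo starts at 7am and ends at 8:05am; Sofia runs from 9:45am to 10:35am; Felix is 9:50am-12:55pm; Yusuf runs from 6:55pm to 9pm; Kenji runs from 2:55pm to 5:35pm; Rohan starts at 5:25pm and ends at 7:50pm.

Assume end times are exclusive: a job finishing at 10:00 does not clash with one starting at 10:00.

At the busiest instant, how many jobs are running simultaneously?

Sweep the timeline, counting +1 at each start and −1 at each end (ends before starts at a tie):
7am start Hannah → 1
7am start Mateo → 2
8:05am end Mateo → 1
9:45am end Hannah → 0
9:45am start Sofia → 1
9:50am start Felix → 2
10:35am end Sofia → 1
12:55pm end Felix → 0
2:55pm start Kenji → 1
5:25pm start Rohan → 2
5:35pm end Kenji → 1
6pm start Priya → 2
6:55pm start Yusuf → 3
7:50pm end Rohan → 2
9pm end Priya → 1
9pm end Yusuf → 0
Peak is 3, at 6:55pm (Priya, Rohan, Yusuf).

3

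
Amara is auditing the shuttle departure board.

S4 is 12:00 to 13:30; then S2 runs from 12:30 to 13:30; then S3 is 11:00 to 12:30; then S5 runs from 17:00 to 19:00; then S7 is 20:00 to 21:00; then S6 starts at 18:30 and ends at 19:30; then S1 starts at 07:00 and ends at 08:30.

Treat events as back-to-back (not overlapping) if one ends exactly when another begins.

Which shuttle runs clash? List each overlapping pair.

Sorted by start: S1, S3, S4, S2, S5, S6, S7.
S3 starts after S1 ends; S1 is clear from here.
S4 starts before S3 ends → S3 and S4 overlap.
S2 starts exactly when S3 ends (back-to-back, no overlap); S3 is clear from here.
S2 starts before S4 ends → S4 and S2 overlap.
S5 starts after S4 ends; S4 is clear from here.
S5 starts after S2 ends; S2 is clear from here.
S6 starts before S5 ends → S5 and S6 overlap.
S7 starts after S5 ends.
S7 starts after S6 ends.

S2 & S4, S3 & S4, S5 & S6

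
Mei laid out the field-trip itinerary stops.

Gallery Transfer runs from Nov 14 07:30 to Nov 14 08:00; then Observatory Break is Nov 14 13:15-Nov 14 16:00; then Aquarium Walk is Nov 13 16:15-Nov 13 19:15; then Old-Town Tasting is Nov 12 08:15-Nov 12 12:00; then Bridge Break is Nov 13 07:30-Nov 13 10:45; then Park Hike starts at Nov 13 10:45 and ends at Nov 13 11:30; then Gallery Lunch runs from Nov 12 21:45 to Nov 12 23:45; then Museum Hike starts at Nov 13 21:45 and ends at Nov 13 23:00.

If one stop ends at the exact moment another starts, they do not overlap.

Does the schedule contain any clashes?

Sorted by start: Old-Town Tasting, Gallery Lunch, Bridge Break, Park Hike, Aquarium Walk, Museum Hike, Gallery Transfer, Observatory Break.
Gallery Lunch starts after Old-Town Tasting ends, so nothing later overlaps Old-Town Tasting either.
Bridge Break starts after Gallery Lunch ends, so nothing later overlaps Gallery Lunch either.
Park Hike starts exactly when Bridge Break ends (back-to-back, no overlap), so nothing later overlaps Bridge Break either.
Aquarium Walk starts after Park Hike ends, so nothing later overlaps Park Hike either.
Museum Hike starts after Aquarium Walk ends, so nothing later overlaps Aquarium Walk either.
Gallery Transfer starts after Museum Hike ends, so nothing later overlaps Museum Hike either.
Observatory Break starts after Gallery Transfer ends.
Every pair is clear; the schedule has no overlaps.

No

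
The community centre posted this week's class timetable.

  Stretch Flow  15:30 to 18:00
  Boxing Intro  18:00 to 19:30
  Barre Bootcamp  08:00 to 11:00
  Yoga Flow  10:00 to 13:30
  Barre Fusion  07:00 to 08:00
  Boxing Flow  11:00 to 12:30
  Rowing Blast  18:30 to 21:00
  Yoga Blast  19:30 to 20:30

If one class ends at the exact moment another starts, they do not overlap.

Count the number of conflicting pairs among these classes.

4

Sorted by start: Barre Fusion, Barre Bootcamp, Yoga Flow, Boxing Flow, Stretch Flow, Boxing Intro, Rowing Blast, Yoga Blast.
Barre Bootcamp starts exactly when Barre Fusion ends (back-to-back, no overlap), so Barre Fusion has no further overlaps.
Yoga Flow starts before Barre Bootcamp ends → Barre Bootcamp and Yoga Flow overlap.
Boxing Flow starts exactly when Barre Bootcamp ends (back-to-back, no overlap), so Barre Bootcamp has no further overlaps.
Boxing Flow starts before Yoga Flow ends → Yoga Flow and Boxing Flow overlap.
Stretch Flow starts after Yoga Flow ends, so Yoga Flow has no further overlaps.
Stretch Flow starts after Boxing Flow ends, so Boxing Flow has no further overlaps.
Boxing Intro starts exactly when Stretch Flow ends (back-to-back, no overlap), so Stretch Flow has no further overlaps.
Rowing Blast starts before Boxing Intro ends → Boxing Intro and Rowing Blast overlap.
Yoga Blast starts exactly when Boxing Intro ends (back-to-back, no overlap).
Yoga Blast starts before Rowing Blast ends → Rowing Blast and Yoga Blast overlap.
Overlapping pairs: Barre Bootcamp & Yoga Flow, Boxing Flow & Yoga Flow, Boxing Intro & Rowing Blast, Rowing Blast & Yoga Blast — 4 in total.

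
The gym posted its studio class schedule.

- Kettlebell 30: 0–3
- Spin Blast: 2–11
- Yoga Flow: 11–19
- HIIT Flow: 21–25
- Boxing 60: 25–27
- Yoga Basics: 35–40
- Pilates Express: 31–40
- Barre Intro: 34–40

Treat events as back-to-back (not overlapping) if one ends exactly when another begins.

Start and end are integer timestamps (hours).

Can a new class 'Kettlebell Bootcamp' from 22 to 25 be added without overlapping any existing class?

Kettlebell 30: ends 3 at or before Kettlebell Bootcamp starts 22 → clear.
Spin Blast: ends 11 at or before Kettlebell Bootcamp starts 22 → clear.
Yoga Flow: ends 19 at or before Kettlebell Bootcamp starts 22 → clear.
HIIT Flow: starts 21 before Kettlebell Bootcamp ends 25, and ends 25 after Kettlebell Bootcamp starts 22 → overlap.
Boxing 60: starts 25 at or after Kettlebell Bootcamp ends 25 → clear.
Pilates Express: starts 31 at or after Kettlebell Bootcamp ends 25 → clear.
Barre Intro: starts 34 at or after Kettlebell Bootcamp ends 25 → clear.
Yoga Basics: starts 35 at or after Kettlebell Bootcamp ends 25 → clear.
Kettlebell Bootcamp overlaps HIIT Flow.

No — it overlaps HIIT Flow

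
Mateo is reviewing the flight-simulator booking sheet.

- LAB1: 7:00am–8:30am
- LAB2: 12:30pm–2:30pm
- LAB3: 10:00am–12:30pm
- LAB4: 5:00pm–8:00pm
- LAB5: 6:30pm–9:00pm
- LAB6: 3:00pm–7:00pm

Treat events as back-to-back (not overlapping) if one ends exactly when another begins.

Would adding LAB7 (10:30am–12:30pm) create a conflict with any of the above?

LAB1: ends 8:30am at or before LAB7 starts 10:30am → clear.
LAB3: starts 10:00am before LAB7 ends 12:30pm, and ends 12:30pm after LAB7 starts 10:30am → overlap.
LAB2: starts 12:30pm at or after LAB7 ends 12:30pm → clear.
LAB6: starts 3:00pm at or after LAB7 ends 12:30pm → clear.
LAB4: starts 5:00pm at or after LAB7 ends 12:30pm → clear.
LAB5: starts 6:30pm at or after LAB7 ends 12:30pm → clear.
LAB7 overlaps LAB3.

Yes — it overlaps LAB3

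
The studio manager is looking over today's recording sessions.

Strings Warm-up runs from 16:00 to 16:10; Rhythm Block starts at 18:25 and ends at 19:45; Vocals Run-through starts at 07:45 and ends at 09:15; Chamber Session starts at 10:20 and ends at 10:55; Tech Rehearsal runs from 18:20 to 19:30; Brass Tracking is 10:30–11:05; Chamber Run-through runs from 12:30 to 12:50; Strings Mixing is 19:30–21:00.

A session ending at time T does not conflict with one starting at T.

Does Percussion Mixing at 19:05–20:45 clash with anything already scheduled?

Yes — it overlaps Rhythm Block, Strings Mixing, Tech Rehearsal

Vocals Run-through: ends 09:15 at or before Percussion Mixing starts 19:05 → clear.
Chamber Session: ends 10:55 at or before Percussion Mixing starts 19:05 → clear.
Brass Tracking: ends 11:05 at or before Percussion Mixing starts 19:05 → clear.
Chamber Run-through: ends 12:50 at or before Percussion Mixing starts 19:05 → clear.
Strings Warm-up: ends 16:10 at or before Percussion Mixing starts 19:05 → clear.
Tech Rehearsal: starts 18:20 before Percussion Mixing ends 20:45, and ends 19:30 after Percussion Mixing starts 19:05 → overlap.
Rhythm Block: starts 18:25 before Percussion Mixing ends 20:45, and ends 19:45 after Percussion Mixing starts 19:05 → overlap.
Strings Mixing: starts 19:30 before Percussion Mixing ends 20:45, and ends 21:00 after Percussion Mixing starts 19:05 → overlap.
Percussion Mixing overlaps Strings Mixing, Rhythm Block, Tech Rehearsal.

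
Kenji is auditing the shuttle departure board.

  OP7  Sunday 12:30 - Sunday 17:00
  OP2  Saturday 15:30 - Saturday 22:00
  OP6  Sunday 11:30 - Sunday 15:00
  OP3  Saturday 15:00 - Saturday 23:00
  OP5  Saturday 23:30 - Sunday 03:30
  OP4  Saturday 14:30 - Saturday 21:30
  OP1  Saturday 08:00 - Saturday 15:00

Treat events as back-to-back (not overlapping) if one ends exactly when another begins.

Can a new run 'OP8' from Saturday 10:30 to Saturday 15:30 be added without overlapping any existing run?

OP1: starts Saturday 08:00 before OP8 ends Saturday 15:30, and ends Saturday 15:00 after OP8 starts Saturday 10:30 → overlap.
OP4: starts Saturday 14:30 before OP8 ends Saturday 15:30, and ends Saturday 21:30 after OP8 starts Saturday 10:30 → overlap.
OP3: starts Saturday 15:00 before OP8 ends Saturday 15:30, and ends Saturday 23:00 after OP8 starts Saturday 10:30 → overlap.
OP2: starts Saturday 15:30 at or after OP8 ends Saturday 15:30 → clear.
OP5: starts Saturday 23:30 at or after OP8 ends Saturday 15:30 → clear.
OP6: starts Sunday 11:30 at or after OP8 ends Saturday 15:30 → clear.
OP7: starts Sunday 12:30 at or after OP8 ends Saturday 15:30 → clear.
OP8 overlaps OP1, OP3, OP4.

No — it overlaps OP1, OP3, OP4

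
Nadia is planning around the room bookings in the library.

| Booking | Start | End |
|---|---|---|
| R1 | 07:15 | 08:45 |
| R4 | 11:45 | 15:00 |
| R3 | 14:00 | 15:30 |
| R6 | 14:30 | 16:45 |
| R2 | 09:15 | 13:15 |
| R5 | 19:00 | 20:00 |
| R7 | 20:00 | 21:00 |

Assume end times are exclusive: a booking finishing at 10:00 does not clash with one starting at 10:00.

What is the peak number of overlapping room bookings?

3

Sort all start/end points and keep a running count:
07:15 start R1 → 1
08:45 end R1 → 0
09:15 start R2 → 1
11:45 start R4 → 2
13:15 end R2 → 1
14:00 start R3 → 2
14:30 start R6 → 3
15:00 end R4 → 2
15:30 end R3 → 1
16:45 end R6 → 0
19:00 start R5 → 1
20:00 end R5 → 0
20:00 start R7 → 1
21:00 end R7 → 0
Peak is 3, at 14:30 (R3, R4, R6).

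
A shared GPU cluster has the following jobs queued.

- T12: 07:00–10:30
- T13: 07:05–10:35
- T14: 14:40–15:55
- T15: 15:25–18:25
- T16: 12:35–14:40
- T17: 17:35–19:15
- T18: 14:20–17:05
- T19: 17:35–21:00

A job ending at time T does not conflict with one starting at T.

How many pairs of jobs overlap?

Two intervals overlap when each starts before the other ends.
Sorted by start: T12, T13, T16, T18, T14, T15, T17, T19.
T13 starts before T12 ends → T12 and T13 overlap.
T16 starts after T12 ends, so nothing later overlaps T12 either.
T16 starts after T13 ends, so nothing later overlaps T13 either.
T18 starts before T16 ends → T16 and T18 overlap.
T14 starts exactly when T16 ends (back-to-back, no overlap), so nothing later overlaps T16 either.
T14 starts before T18 ends → T18 and T14 overlap.
T15 starts before T18 ends → T18 and T15 overlap.
T17 starts after T18 ends, so nothing later overlaps T18 either.
T15 starts before T14 ends → T14 and T15 overlap.
T17 starts after T14 ends, so nothing later overlaps T14 either.
T17 starts before T15 ends → T15 and T17 overlap.
T19 starts before T15 ends → T15 and T19 overlap.
T19 starts before T17 ends → T17 and T19 overlap.
Overlapping pairs: T12 & T13, T14 & T15, T14 & T18, T15 & T17, T15 & T18, T15 & T19, T16 & T18, T17 & T19 — 8 in total.

8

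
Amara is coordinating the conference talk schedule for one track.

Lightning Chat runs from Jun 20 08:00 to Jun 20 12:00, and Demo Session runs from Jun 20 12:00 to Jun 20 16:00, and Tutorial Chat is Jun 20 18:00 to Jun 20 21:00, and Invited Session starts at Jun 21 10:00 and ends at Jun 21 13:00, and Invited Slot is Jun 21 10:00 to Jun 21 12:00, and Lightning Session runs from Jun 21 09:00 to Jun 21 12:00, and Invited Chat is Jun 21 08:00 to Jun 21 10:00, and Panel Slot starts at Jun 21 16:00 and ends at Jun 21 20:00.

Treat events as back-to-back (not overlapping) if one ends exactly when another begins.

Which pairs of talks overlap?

Invited Chat & Lightning Session, Invited Session & Invited Slot, Invited Session & Lightning Session, Invited Slot & Lightning Session

Sorted by start: Lightning Chat, Demo Session, Tutorial Chat, Invited Chat, Lightning Session, Invited Session, Invited Slot, Panel Slot.
Demo Session starts exactly when Lightning Chat ends (back-to-back, no overlap), so nothing later overlaps Lightning Chat either.
Tutorial Chat starts after Demo Session ends, so nothing later overlaps Demo Session either.
Invited Chat starts after Tutorial Chat ends, so nothing later overlaps Tutorial Chat either.
Lightning Session starts before Invited Chat ends → Invited Chat and Lightning Session overlap.
Invited Session starts exactly when Invited Chat ends (back-to-back, no overlap), so nothing later overlaps Invited Chat either.
Invited Session starts before Lightning Session ends → Lightning Session and Invited Session overlap.
Invited Slot starts before Lightning Session ends → Lightning Session and Invited Slot overlap.
Panel Slot starts after Lightning Session ends.
Invited Slot starts before Invited Session ends → Invited Session and Invited Slot overlap.
Panel Slot starts after Invited Session ends.
Panel Slot starts after Invited Slot ends.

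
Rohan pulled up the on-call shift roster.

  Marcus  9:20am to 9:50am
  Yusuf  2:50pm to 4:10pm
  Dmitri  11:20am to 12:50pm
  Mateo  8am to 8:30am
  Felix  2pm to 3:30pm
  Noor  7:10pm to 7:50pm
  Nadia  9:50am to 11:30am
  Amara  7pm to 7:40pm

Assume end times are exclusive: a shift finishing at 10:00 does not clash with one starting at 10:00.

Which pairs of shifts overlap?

Amara & Noor, Dmitri & Nadia, Felix & Yusuf

Two intervals overlap when each starts before the other ends.
Sorted by start: Mateo, Marcus, Nadia, Dmitri, Felix, Yusuf, Amara, Noor.
Marcus starts after Mateo ends; Mateo is clear from here.
Nadia starts exactly when Marcus ends (back-to-back, no overlap); Marcus is clear from here.
Dmitri starts before Nadia ends → Nadia and Dmitri overlap.
Felix starts after Nadia ends; Nadia is clear from here.
Felix starts after Dmitri ends; Dmitri is clear from here.
Yusuf starts before Felix ends → Felix and Yusuf overlap.
Amara starts after Felix ends; Felix is clear from here.
Amara starts after Yusuf ends; Yusuf is clear from here.
Noor starts before Amara ends → Amara and Noor overlap.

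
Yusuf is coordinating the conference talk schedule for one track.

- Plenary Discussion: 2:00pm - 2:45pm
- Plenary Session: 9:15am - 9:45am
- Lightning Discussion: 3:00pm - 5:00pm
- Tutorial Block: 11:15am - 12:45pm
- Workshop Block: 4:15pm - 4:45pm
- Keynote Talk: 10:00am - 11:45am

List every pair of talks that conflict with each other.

Keynote Talk & Tutorial Block, Lightning Discussion & Workshop Block

Sorted by start: Plenary Session, Keynote Talk, Tutorial Block, Plenary Discussion, Lightning Discussion, Workshop Block.
Keynote Talk starts after Plenary Session ends — done with Plenary Session.
Tutorial Block starts before Keynote Talk ends → Keynote Talk and Tutorial Block overlap.
Plenary Discussion starts after Keynote Talk ends — done with Keynote Talk.
Plenary Discussion starts after Tutorial Block ends — done with Tutorial Block.
Lightning Discussion starts after Plenary Discussion ends — done with Plenary Discussion.
Workshop Block starts before Lightning Discussion ends → Lightning Discussion and Workshop Block overlap.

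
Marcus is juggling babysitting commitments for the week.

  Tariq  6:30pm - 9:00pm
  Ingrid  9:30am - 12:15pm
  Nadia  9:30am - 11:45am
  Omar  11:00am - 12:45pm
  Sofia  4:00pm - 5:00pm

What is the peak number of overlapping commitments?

3

Walk through starts and ends in time order (an end at T is processed before a start at T):
9:30am start Ingrid → 1
9:30am start Nadia → 2
11:00am start Omar → 3
11:45am end Nadia → 2
12:15pm end Ingrid → 1
12:45pm end Omar → 0
4:00pm start Sofia → 1
5:00pm end Sofia → 0
6:30pm start Tariq → 1
9:00pm end Tariq → 0
Peak is 3, at 11:00am (Ingrid, Nadia, Omar).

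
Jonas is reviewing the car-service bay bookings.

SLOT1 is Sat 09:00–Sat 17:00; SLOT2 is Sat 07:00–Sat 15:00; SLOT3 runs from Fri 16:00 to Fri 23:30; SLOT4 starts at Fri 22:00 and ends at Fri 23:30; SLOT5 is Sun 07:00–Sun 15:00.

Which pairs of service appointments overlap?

SLOT1 & SLOT2, SLOT3 & SLOT4

Sorted by start: SLOT3, SLOT4, SLOT2, SLOT1, SLOT5.
SLOT4 starts before SLOT3 ends → SLOT3 and SLOT4 overlap.
SLOT2 starts after SLOT3 ends, so SLOT3 has no further overlaps.
SLOT2 starts after SLOT4 ends, so SLOT4 has no further overlaps.
SLOT1 starts before SLOT2 ends → SLOT2 and SLOT1 overlap.
SLOT5 starts after SLOT2 ends.
SLOT5 starts after SLOT1 ends.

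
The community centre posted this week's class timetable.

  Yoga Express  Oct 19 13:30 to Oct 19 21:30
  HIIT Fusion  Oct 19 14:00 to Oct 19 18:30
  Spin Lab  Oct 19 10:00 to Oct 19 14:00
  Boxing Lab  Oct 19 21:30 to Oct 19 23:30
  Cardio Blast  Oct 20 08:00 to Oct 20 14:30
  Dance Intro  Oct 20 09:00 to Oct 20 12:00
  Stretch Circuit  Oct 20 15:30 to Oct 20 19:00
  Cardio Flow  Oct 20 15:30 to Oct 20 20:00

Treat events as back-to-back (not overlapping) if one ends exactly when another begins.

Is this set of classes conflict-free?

Two intervals overlap when each starts before the other ends.
Sorted by start: Spin Lab, Yoga Express, HIIT Fusion, Boxing Lab, Cardio Blast, Dance Intro, Stretch Circuit, Cardio Flow.
Yoga Express starts before Spin Lab ends → Spin Lab and Yoga Express overlap.
That's a conflict, so the schedule is not conflict-free.

No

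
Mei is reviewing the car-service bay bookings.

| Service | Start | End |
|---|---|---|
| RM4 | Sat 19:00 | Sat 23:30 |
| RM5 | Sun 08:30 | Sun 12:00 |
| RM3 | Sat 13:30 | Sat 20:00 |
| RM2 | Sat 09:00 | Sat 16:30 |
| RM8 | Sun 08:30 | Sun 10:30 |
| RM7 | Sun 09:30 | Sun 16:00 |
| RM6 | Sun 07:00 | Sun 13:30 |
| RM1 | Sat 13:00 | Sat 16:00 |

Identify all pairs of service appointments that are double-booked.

RM1 & RM2, RM1 & RM3, RM2 & RM3, RM3 & RM4, RM5 & RM6, RM5 & RM7, RM5 & RM8, RM6 & RM7, RM6 & RM8, RM7 & RM8

Sorted by start: RM2, RM1, RM3, RM4, RM6, RM5, RM8, RM7.
RM1 starts before RM2 ends → RM2 and RM1 overlap.
RM3 starts before RM2 ends → RM2 and RM3 overlap.
RM4 starts after RM2 ends, so RM2 has no further overlaps.
RM3 starts before RM1 ends → RM1 and RM3 overlap.
RM4 starts after RM1 ends, so RM1 has no further overlaps.
RM4 starts before RM3 ends → RM3 and RM4 overlap.
RM6 starts after RM3 ends, so RM3 has no further overlaps.
RM6 starts after RM4 ends, so RM4 has no further overlaps.
RM5 starts before RM6 ends → RM6 and RM5 overlap.
RM8 starts before RM6 ends → RM6 and RM8 overlap.
RM7 starts before RM6 ends → RM6 and RM7 overlap.
RM8 starts before RM5 ends → RM5 and RM8 overlap.
RM7 starts before RM5 ends → RM5 and RM7 overlap.
RM7 starts before RM8 ends → RM8 and RM7 overlap.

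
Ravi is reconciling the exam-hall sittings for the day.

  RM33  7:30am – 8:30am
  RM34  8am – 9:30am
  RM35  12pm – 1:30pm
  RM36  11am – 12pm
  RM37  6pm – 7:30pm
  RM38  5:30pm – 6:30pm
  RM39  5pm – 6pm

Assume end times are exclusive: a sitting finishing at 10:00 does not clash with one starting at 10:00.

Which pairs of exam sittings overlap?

Two intervals overlap when each starts before the other ends.
Sorted by start: RM33, RM34, RM36, RM35, RM39, RM38, RM37.
RM34 starts before RM33 ends → RM33 and RM34 overlap.
RM36 starts after RM33 ends, so nothing later overlaps RM33 either.
RM36 starts after RM34 ends, so nothing later overlaps RM34 either.
RM35 starts exactly when RM36 ends (back-to-back, no overlap), so nothing later overlaps RM36 either.
RM39 starts after RM35 ends, so nothing later overlaps RM35 either.
RM38 starts before RM39 ends → RM39 and RM38 overlap.
RM37 starts exactly when RM39 ends (back-to-back, no overlap).
RM37 starts before RM38 ends → RM38 and RM37 overlap.

RM33 & RM34, RM37 & RM38, RM38 & RM39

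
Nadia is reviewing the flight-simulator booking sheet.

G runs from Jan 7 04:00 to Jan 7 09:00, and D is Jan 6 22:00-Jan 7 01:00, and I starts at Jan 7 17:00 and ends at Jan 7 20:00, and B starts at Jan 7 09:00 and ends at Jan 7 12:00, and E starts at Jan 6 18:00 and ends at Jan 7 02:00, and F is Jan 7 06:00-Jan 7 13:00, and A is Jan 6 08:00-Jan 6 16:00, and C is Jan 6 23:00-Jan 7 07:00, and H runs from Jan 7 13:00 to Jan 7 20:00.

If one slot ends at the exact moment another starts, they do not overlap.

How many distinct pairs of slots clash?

Check each pair: they overlap iff neither finishes before the other starts.
Sorted by start: A, E, D, C, G, F, B, H, I.
E starts after A ends, so A has no further overlaps.
D starts before E ends → E and D overlap.
C starts before E ends → E and C overlap.
G starts after E ends, so E has no further overlaps.
C starts before D ends → D and C overlap.
G starts after D ends, so D has no further overlaps.
G starts before C ends → C and G overlap.
F starts before C ends → C and F overlap.
B starts after C ends, so C has no further overlaps.
F starts before G ends → G and F overlap.
B starts exactly when G ends (back-to-back, no overlap), so G has no further overlaps.
B starts before F ends → F and B overlap.
H starts exactly when F ends (back-to-back, no overlap), so F has no further overlaps.
H starts after B ends, so B has no further overlaps.
I starts before H ends → H and I overlap.
Overlapping pairs: B & F, C & D, C & E, C & F, C & G, D & E, F & G, H & I — 8 in total.

8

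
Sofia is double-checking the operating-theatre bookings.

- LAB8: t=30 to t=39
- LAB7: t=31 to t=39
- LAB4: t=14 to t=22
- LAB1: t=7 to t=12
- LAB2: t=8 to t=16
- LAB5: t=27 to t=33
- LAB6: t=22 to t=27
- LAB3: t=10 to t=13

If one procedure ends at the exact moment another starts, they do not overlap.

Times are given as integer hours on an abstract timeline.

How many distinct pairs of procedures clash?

7

Sorted by start: LAB1, LAB2, LAB3, LAB4, LAB6, LAB5, LAB8, LAB7.
LAB2 starts before LAB1 ends → LAB1 and LAB2 overlap.
LAB3 starts before LAB1 ends → LAB1 and LAB3 overlap.
LAB4 starts after LAB1 ends — done with LAB1.
LAB3 starts before LAB2 ends → LAB2 and LAB3 overlap.
LAB4 starts before LAB2 ends → LAB2 and LAB4 overlap.
LAB6 starts after LAB2 ends — done with LAB2.
LAB4 starts after LAB3 ends — done with LAB3.
LAB6 starts exactly when LAB4 ends (back-to-back, no overlap) — done with LAB4.
LAB5 starts exactly when LAB6 ends (back-to-back, no overlap) — done with LAB6.
LAB8 starts before LAB5 ends → LAB5 and LAB8 overlap.
LAB7 starts before LAB5 ends → LAB5 and LAB7 overlap.
LAB7 starts before LAB8 ends → LAB8 and LAB7 overlap.
Overlapping pairs: LAB1 & LAB2, LAB1 & LAB3, LAB2 & LAB3, LAB2 & LAB4, LAB5 & LAB7, LAB5 & LAB8, LAB7 & LAB8 — 7 in total.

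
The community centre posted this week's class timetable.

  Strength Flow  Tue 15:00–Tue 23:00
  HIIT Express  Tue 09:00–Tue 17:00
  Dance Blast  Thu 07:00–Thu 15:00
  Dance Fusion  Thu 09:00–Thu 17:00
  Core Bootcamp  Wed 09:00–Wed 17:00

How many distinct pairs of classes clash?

Two intervals overlap when each starts before the other ends.
Sorted by start: HIIT Express, Strength Flow, Core Bootcamp, Dance Blast, Dance Fusion.
Strength Flow starts before HIIT Express ends → HIIT Express and Strength Flow overlap.
Core Bootcamp starts after HIIT Express ends — done with HIIT Express.
Core Bootcamp starts after Strength Flow ends — done with Strength Flow.
Dance Blast starts after Core Bootcamp ends — done with Core Bootcamp.
Dance Fusion starts before Dance Blast ends → Dance Blast and Dance Fusion overlap.
Overlapping pairs: Dance Blast & Dance Fusion, HIIT Express & Strength Flow — 2 in total.

2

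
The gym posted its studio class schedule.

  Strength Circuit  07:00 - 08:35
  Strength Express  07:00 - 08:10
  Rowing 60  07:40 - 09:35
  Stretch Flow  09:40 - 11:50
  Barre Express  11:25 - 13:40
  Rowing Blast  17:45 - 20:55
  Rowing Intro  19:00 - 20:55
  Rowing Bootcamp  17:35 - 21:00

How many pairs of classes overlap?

Sorted by start: Strength Circuit, Strength Express, Rowing 60, Stretch Flow, Barre Express, Rowing Bootcamp, Rowing Blast, Rowing Intro.
Strength Express starts before Strength Circuit ends → Strength Circuit and Strength Express overlap.
Rowing 60 starts before Strength Circuit ends → Strength Circuit and Rowing 60 overlap.
Stretch Flow starts after Strength Circuit ends — done with Strength Circuit.
Rowing 60 starts before Strength Express ends → Strength Express and Rowing 60 overlap.
Stretch Flow starts after Strength Express ends — done with Strength Express.
Stretch Flow starts after Rowing 60 ends — done with Rowing 60.
Barre Express starts before Stretch Flow ends → Stretch Flow and Barre Express overlap.
Rowing Bootcamp starts after Stretch Flow ends — done with Stretch Flow.
Rowing Bootcamp starts after Barre Express ends — done with Barre Express.
Rowing Blast starts before Rowing Bootcamp ends → Rowing Bootcamp and Rowing Blast overlap.
Rowing Intro starts before Rowing Bootcamp ends → Rowing Bootcamp and Rowing Intro overlap.
Rowing Intro starts before Rowing Blast ends → Rowing Blast and Rowing Intro overlap.
Overlapping pairs: Barre Express & Stretch Flow, Rowing 60 & Strength Circuit, Rowing 60 & Strength Express, Rowing Blast & Rowing Bootcamp, Rowing Blast & Rowing Intro, Rowing Bootcamp & Rowing Intro, Strength Circuit & Strength Express — 7 in total.

7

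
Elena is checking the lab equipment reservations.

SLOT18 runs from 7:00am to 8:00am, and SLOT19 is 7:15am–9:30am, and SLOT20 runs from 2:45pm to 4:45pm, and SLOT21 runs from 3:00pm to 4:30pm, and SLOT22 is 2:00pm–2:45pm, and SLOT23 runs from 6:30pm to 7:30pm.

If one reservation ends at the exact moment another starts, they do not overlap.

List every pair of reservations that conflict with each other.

SLOT18 & SLOT19, SLOT20 & SLOT21

Sorted by start: SLOT18, SLOT19, SLOT22, SLOT20, SLOT21, SLOT23.
SLOT19 starts before SLOT18 ends → SLOT18 and SLOT19 overlap.
SLOT22 starts after SLOT18 ends, so SLOT18 has no further overlaps.
SLOT22 starts after SLOT19 ends, so SLOT19 has no further overlaps.
SLOT20 starts exactly when SLOT22 ends (back-to-back, no overlap), so SLOT22 has no further overlaps.
SLOT21 starts before SLOT20 ends → SLOT20 and SLOT21 overlap.
SLOT23 starts after SLOT20 ends.
SLOT23 starts after SLOT21 ends.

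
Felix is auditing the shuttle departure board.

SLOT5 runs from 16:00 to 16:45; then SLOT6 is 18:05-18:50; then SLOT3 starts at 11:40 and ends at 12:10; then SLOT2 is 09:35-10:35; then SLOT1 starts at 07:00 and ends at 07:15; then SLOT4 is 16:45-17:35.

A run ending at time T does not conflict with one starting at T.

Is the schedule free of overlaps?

Sorted by start: SLOT1, SLOT2, SLOT3, SLOT5, SLOT4, SLOT6.
SLOT2 starts after SLOT1 ends — done with SLOT1.
SLOT3 starts after SLOT2 ends — done with SLOT2.
SLOT5 starts after SLOT3 ends — done with SLOT3.
SLOT4 starts exactly when SLOT5 ends (back-to-back, no overlap) — done with SLOT5.
SLOT6 starts after SLOT4 ends.
Every pair is clear; the schedule has no overlaps.

Yes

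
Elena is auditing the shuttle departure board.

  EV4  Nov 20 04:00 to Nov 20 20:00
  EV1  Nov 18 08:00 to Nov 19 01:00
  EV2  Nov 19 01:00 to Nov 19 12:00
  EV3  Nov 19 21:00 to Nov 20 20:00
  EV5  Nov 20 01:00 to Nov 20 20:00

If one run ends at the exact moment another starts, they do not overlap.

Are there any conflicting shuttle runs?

Yes

Check each pair: they overlap iff neither finishes before the other starts.
Sorted by start: EV1, EV2, EV3, EV5, EV4.
EV2 starts exactly when EV1 ends (back-to-back, no overlap), so nothing later overlaps EV1 either.
EV3 starts after EV2 ends, so nothing later overlaps EV2 either.
EV5 starts before EV3 ends → EV3 and EV5 overlap.
That's a conflict, so the schedule is not conflict-free.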